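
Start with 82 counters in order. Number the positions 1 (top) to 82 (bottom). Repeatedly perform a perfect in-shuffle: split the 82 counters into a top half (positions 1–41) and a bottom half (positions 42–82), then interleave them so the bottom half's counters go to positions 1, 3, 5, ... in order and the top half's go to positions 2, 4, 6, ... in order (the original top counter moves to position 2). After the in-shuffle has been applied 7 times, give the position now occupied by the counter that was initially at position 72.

Track the counter's position through each in-shuffle:
72 → 61 → 39 → 78 → 73 → 63 → 43 → 3

3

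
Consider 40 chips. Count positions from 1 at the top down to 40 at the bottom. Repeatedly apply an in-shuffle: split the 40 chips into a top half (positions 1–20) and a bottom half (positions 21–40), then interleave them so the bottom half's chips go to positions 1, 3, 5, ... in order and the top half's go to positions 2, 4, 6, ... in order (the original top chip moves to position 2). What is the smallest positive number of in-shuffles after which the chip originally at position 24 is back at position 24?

Follow position 24 under repeated in-shuffles:
24 → 7 → 14 → 28 → 15 → 30 → 19 → 38 → 35 → 29 → 17 → 34 → 27 → 13 → 26 → 11 → 22 → 3 → 6 → 12 → 24
It first returns after 20 in-shuffles.

20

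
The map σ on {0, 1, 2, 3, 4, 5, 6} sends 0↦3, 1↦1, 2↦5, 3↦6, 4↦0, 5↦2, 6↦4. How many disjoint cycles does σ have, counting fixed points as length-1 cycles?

3

Cycle decomposition: (0 3 6 4) (1) (2 5).
3 cycles.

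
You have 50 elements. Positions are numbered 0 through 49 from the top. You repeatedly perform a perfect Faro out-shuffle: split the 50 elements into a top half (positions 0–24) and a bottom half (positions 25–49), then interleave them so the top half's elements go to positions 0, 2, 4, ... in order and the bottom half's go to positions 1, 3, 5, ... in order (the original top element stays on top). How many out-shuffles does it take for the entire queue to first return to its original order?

21

The out-shuffle permutes the 50 positions with cycle lengths [1, 1, 3, 3, 21, 21].
Every element is home exactly when every cycle has completed a whole number of laps, i.e. after lcm(1, 3, 21) = 21 out-shuffles.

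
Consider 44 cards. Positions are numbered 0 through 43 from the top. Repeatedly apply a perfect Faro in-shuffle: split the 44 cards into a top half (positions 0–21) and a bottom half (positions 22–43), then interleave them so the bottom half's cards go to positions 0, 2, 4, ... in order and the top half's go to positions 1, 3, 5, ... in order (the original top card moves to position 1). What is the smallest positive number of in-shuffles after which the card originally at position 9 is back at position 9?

Follow position 9 under repeated in-shuffles:
9 → 19 → 39 → 34 → 24 → 4 → 9
It first returns after 6 in-shuffles.

6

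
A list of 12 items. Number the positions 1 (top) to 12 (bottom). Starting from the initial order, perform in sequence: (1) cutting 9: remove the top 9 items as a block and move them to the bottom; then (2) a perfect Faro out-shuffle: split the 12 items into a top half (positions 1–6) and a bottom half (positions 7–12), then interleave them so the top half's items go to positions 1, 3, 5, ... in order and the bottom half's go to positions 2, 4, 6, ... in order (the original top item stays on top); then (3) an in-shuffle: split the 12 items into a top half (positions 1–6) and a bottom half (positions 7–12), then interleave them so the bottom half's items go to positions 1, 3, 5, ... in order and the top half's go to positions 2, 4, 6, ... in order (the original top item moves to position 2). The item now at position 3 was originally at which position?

Undo the operations in reverse order, starting from position 3:
  undo op 3 (in-shuffle, from bottom half): 3 ← 8
  undo op 2 (out-shuffle, from bottom half): 8 ← 10
  undo op 1 (cut 9): 10 ← 7
So the item at position 3 came from original position 7.

7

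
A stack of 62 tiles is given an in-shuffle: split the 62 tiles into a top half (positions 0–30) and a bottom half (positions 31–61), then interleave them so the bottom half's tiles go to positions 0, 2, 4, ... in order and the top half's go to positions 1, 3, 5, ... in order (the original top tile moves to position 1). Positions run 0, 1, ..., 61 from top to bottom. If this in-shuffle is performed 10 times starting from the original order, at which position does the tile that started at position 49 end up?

43

Track the tile's position through each in-shuffle:
49 → 36 → 10 → 21 → 43 → 24 → 49 → 36 → 10 → 21 → 43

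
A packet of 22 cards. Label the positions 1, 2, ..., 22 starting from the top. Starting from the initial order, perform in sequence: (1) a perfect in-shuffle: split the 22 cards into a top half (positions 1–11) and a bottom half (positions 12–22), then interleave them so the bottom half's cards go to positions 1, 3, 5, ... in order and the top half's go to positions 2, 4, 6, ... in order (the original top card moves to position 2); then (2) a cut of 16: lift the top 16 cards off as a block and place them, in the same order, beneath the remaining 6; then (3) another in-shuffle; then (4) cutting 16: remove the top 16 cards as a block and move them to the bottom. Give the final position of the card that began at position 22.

16

Track the card from position 22 forward through each operation:
  after op 1 (in-shuffle): 22 → 21
  after op 2 (cut 16): 21 → 5
  after op 3 (in-shuffle): 5 → 10
  after op 4 (cut 16): 10 → 16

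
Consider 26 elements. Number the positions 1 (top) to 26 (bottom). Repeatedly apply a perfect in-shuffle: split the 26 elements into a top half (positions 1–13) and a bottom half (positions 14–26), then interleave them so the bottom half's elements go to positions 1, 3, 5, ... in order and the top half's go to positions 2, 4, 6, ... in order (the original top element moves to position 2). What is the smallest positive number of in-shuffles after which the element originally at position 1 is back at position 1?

Follow position 1 under repeated in-shuffles:
1 → 2 → 4 → 8 → 16 → 5 → 10 → 20 → 13 → 26 → 25 → 23 → 19 → 11 → 22 → 17 → 7 → 14 → 1
It first returns after 18 in-shuffles.

18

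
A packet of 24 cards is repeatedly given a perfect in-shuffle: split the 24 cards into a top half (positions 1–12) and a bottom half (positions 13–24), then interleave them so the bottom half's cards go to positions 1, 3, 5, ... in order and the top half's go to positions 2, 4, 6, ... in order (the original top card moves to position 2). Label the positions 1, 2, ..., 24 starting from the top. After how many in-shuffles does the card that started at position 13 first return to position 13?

Follow position 13 under repeated in-shuffles:
13 → 1 → 2 → 4 → 8 → 16 → 7 → 14 → 3 → 6 → 12 → 24 → 23 → 21 → 17 → 9 → 18 → 11 → 22 → 19 → 13
It first returns after 20 in-shuffles.

20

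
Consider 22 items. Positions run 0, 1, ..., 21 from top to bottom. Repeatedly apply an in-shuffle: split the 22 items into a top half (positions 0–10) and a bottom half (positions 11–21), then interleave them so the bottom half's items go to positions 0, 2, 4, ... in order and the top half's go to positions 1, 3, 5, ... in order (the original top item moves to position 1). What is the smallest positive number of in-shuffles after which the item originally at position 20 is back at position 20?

11

Follow position 20 under repeated in-shuffles:
20 → 18 → 14 → 6 → 13 → 4 → 9 → 19 → 16 → 10 → 21 → 20
It first returns after 11 in-shuffles.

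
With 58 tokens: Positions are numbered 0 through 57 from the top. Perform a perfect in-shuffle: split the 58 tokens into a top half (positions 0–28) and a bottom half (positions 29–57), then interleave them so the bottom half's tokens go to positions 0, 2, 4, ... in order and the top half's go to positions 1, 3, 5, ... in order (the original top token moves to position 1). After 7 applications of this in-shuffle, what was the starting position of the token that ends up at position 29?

Work backwards from position 29, undoing one in-shuffle at a time:
29 ← 14 ← 36 ← 47 ← 23 ← 11 ← 5 ← 2
So the token now at position 29 started at position 2.

2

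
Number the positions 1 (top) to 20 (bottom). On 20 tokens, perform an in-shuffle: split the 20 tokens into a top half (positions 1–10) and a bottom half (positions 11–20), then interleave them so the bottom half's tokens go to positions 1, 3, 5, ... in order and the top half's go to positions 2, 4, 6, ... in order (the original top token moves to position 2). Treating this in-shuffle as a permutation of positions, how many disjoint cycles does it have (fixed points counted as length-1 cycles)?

5

Trace each unvisited position around until it returns:
(1 2 4 8 16 11) (3 6 12) (5 10 20 19 17 13) (7 14) (9 18 15)
5 cycles in total.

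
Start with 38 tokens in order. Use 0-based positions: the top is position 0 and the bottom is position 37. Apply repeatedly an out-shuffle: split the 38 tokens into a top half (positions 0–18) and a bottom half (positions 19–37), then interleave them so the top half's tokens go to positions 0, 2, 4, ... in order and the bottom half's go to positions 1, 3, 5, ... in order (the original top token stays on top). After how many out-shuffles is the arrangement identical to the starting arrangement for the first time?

The out-shuffle permutes the 38 positions with cycle lengths [1, 1, 36].
Every token is home exactly when every cycle has completed a whole number of laps, i.e. after lcm(1, 36) = 36 out-shuffles.

36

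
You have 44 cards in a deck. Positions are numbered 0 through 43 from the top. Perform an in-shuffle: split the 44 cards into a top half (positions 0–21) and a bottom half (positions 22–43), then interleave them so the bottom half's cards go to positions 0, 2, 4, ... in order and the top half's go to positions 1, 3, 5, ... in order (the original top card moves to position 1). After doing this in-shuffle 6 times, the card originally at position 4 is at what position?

4

Track the card's position through each in-shuffle:
4 → 9 → 19 → 39 → 34 → 24 → 4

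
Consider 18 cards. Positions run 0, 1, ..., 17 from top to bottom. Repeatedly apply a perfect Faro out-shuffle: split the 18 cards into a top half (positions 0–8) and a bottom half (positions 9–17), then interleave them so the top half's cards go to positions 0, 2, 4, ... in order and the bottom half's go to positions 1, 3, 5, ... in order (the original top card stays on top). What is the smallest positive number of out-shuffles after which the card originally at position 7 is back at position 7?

8

Follow position 7 under repeated out-shuffles:
7 → 14 → 11 → 5 → 10 → 3 → 6 → 12 → 7
It first returns after 8 out-shuffles.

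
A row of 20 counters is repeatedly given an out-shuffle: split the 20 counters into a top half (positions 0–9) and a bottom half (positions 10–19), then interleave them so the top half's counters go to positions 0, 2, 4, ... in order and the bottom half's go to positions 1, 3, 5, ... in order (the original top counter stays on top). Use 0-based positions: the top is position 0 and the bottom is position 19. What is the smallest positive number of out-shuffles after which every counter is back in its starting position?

18

The out-shuffle permutes the 20 positions with cycle lengths [1, 1, 18].
Every counter is home exactly when every cycle has completed a whole number of laps, i.e. after lcm(1, 18) = 18 out-shuffles.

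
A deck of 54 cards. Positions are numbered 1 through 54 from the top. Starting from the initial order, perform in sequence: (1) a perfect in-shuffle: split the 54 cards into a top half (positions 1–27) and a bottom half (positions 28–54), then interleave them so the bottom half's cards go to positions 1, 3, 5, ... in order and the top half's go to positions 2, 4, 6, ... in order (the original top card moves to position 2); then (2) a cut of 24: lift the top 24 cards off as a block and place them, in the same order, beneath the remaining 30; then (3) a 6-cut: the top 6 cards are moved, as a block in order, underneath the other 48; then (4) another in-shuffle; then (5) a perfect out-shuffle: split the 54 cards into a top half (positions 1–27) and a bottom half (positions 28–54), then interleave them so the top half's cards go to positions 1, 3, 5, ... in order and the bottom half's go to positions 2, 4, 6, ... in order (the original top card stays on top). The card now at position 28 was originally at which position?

Undo the operations in reverse order, starting from position 28:
  undo op 5 (out-shuffle, from bottom half): 28 ← 41
  undo op 4 (in-shuffle, from bottom half): 41 ← 48
  undo op 3 (cut 6): 48 ← 54
  undo op 2 (cut 24): 54 ← 24
  undo op 1 (in-shuffle, from top half): 24 ← 12
So the card at position 28 came from original position 12.

12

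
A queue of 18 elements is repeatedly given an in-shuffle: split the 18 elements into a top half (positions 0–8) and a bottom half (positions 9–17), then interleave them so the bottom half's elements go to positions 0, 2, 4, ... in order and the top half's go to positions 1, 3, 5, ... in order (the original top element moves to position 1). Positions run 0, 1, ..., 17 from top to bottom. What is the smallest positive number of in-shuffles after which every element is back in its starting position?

The in-shuffle permutes the 18 positions with cycle lengths [18].
Every element is home exactly when every cycle has completed a whole number of laps, i.e. after lcm(18) = 18 in-shuffles.

18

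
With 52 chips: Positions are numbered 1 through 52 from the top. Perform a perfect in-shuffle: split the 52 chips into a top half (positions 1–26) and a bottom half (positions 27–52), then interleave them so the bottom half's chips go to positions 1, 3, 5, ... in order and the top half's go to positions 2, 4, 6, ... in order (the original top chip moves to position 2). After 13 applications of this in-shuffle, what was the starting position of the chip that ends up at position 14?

4

Work backwards from position 14, undoing one in-shuffle at a time:
14 ← 7 ← 30 ← 15 ← 34 ← ... ← 4 (13 steps).
So the chip now at position 14 started at position 4.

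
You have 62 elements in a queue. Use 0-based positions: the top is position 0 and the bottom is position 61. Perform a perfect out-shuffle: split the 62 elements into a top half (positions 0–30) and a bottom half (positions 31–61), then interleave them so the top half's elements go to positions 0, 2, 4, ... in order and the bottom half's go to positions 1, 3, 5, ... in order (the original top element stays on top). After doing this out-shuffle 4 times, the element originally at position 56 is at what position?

42

Track the element's position through each out-shuffle:
56 → 51 → 41 → 21 → 42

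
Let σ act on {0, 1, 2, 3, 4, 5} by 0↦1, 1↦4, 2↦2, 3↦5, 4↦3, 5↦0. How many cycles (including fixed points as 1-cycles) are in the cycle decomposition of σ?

Cycle decomposition: (0 1 4 3 5) (2).
2 cycles.

2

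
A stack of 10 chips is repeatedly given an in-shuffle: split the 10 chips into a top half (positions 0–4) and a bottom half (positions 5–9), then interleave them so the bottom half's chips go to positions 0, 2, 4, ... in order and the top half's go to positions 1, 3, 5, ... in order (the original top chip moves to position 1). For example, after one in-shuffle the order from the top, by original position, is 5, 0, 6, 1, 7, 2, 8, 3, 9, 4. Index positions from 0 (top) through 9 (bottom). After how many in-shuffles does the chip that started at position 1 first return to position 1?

Follow position 1 under repeated in-shuffles:
1 → 3 → 7 → 4 → 9 → 8 → 6 → 2 → 5 → 0 → 1
It first returns after 10 in-shuffles.

10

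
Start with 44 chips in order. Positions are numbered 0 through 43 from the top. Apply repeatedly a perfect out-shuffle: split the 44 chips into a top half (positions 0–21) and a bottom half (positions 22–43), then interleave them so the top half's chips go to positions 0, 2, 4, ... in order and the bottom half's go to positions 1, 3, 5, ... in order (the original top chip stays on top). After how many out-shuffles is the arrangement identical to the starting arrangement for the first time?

The out-shuffle permutes the 44 positions with cycle lengths [1, 1, 14, 14, 14].
Every chip is home exactly when every cycle has completed a whole number of laps, i.e. after lcm(1, 14) = 14 out-shuffles.

14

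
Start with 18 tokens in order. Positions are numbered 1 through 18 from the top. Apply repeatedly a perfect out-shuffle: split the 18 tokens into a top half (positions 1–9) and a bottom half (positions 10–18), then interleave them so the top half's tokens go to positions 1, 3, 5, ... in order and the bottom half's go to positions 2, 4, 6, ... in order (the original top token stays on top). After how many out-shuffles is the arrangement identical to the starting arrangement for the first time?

8

The out-shuffle permutes the 18 positions with cycle lengths [1, 1, 8, 8].
Every token is home exactly when every cycle has completed a whole number of laps, i.e. after lcm(1, 8) = 8 out-shuffles.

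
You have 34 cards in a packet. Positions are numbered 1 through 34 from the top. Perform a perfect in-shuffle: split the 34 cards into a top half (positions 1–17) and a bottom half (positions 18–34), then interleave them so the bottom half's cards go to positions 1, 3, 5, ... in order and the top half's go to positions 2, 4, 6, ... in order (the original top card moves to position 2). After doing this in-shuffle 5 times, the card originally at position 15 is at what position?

Track the card's position through each in-shuffle:
15 → 30 → 25 → 15 → 30 → 25

25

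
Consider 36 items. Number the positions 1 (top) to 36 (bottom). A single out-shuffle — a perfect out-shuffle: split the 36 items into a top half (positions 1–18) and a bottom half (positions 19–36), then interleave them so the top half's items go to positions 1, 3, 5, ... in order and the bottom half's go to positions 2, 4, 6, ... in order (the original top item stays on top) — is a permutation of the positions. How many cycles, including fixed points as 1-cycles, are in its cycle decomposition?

7

Trace each unvisited position around until it returns:
(1) (2 3 5 9 17 33 ... len 12) (4 7 13 25 14 27 ... len 12) (6 11 21) (8 15 29 22) (16 31 26) (36)
7 cycles in total.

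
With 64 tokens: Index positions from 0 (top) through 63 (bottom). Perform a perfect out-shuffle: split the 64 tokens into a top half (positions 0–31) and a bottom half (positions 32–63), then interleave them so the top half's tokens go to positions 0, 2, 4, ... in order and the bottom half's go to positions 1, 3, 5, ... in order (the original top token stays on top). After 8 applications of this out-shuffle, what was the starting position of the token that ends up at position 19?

52

Work backwards from position 19, undoing one out-shuffle at a time:
19 ← 41 ← 52 ← 26 ← 13 ← 38 ← 19 ← 41 ← 52
So the token now at position 19 started at position 52.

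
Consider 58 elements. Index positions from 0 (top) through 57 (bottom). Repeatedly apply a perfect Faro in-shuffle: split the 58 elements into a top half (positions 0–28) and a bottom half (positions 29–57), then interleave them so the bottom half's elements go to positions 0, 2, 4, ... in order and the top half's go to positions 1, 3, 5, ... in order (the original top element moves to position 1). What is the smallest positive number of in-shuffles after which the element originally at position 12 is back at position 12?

Follow position 12 under repeated in-shuffles:
12 → 25 → 51 → 44 → 30 → 2 → 5 → 11 → ... → 12 (length 58)
It first returns after 58 in-shuffles.

58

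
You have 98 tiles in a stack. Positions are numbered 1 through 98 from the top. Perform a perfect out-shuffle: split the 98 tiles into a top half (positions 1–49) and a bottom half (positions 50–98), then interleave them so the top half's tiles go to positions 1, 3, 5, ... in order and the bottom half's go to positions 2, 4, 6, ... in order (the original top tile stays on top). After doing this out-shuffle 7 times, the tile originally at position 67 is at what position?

Track the tile's position through each out-shuffle:
67 → 36 → 71 → 44 → 87 → 76 → 54 → 10

10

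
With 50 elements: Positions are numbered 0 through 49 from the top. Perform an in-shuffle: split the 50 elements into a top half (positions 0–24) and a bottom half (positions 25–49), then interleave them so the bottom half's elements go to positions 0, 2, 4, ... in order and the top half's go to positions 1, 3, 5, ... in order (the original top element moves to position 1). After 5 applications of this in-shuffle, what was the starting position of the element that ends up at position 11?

Work backwards from position 11, undoing one in-shuffle at a time:
11 ← 5 ← 2 ← 26 ← 38 ← 44
So the element now at position 11 started at position 44.

44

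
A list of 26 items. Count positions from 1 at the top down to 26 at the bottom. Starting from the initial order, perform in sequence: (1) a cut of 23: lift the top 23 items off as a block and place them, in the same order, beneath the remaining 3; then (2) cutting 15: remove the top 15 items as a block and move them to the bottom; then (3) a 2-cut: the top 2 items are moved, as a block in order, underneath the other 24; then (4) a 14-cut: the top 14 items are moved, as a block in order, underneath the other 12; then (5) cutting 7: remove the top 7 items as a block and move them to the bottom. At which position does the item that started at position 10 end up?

1

Track the item from position 10 forward through each operation:
  after op 1 (cut 23): 10 → 13
  after op 2 (cut 15): 13 → 24
  after op 3 (cut 2): 24 → 22
  after op 4 (cut 14): 22 → 8
  after op 5 (cut 7): 8 → 1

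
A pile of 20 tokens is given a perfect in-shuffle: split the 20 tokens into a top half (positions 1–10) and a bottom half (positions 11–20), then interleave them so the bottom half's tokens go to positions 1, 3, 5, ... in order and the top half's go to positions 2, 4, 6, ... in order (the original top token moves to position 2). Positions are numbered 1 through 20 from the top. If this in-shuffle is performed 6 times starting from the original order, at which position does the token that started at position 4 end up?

4

Track the token's position through each in-shuffle:
4 → 8 → 16 → 11 → 1 → 2 → 4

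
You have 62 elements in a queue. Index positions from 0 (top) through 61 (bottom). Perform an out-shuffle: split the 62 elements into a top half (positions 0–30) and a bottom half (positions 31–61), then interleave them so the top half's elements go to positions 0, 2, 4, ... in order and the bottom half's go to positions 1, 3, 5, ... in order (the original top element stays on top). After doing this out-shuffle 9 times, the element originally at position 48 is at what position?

Track the element's position through each out-shuffle:
48 → 35 → 9 → 18 → 36 → 11 → 22 → 44 → 27 → 54

54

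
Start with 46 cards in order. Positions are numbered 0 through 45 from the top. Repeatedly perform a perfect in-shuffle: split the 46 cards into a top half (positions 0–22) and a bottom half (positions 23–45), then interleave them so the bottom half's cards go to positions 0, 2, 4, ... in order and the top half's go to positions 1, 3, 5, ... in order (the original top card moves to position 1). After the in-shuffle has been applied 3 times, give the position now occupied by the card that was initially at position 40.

Track the card's position through each in-shuffle:
40 → 34 → 22 → 45

45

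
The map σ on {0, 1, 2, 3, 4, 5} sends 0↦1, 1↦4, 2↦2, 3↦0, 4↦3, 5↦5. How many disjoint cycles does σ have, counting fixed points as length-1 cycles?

3

Cycle decomposition: (0 1 4 3) (2) (5).
3 cycles.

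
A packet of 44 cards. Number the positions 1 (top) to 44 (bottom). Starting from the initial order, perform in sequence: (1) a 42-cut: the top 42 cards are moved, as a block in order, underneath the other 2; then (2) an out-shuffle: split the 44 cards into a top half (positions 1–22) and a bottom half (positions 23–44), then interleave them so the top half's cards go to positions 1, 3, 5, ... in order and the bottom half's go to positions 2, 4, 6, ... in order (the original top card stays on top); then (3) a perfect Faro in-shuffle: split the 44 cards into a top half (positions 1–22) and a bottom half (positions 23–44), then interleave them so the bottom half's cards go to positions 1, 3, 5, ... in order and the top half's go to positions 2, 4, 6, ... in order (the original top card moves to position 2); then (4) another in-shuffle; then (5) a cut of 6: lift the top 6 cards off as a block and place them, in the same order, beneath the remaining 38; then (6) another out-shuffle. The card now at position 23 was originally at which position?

Undo the operations in reverse order, starting from position 23:
  undo op 6 (out-shuffle, from top half): 23 ← 12
  undo op 5 (cut 6): 12 ← 18
  undo op 4 (in-shuffle, from top half): 18 ← 9
  undo op 3 (in-shuffle, from bottom half): 9 ← 27
  undo op 2 (out-shuffle, from top half): 27 ← 14
  undo op 1 (cut 42): 14 ← 12
So the card at position 23 came from original position 12.

12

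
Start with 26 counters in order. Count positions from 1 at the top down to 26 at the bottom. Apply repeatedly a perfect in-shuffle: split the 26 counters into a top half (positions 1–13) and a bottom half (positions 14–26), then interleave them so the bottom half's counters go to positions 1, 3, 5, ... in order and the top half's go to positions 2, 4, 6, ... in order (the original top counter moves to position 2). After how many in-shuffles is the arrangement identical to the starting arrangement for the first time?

18

The in-shuffle permutes the 26 positions with cycle lengths [2, 6, 18].
Every counter is home exactly when every cycle has completed a whole number of laps, i.e. after lcm(2, 6, 18) = 18 in-shuffles.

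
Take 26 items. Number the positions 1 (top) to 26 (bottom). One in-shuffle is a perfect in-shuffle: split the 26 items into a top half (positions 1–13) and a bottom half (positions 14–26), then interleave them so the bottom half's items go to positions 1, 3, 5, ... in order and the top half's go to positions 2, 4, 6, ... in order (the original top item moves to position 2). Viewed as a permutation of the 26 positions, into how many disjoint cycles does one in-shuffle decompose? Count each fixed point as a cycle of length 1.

3

Trace each unvisited position around until it returns:
(1 2 4 8 16 5 ... len 18) (3 6 12 24 21 15) (9 18)
3 cycles in total.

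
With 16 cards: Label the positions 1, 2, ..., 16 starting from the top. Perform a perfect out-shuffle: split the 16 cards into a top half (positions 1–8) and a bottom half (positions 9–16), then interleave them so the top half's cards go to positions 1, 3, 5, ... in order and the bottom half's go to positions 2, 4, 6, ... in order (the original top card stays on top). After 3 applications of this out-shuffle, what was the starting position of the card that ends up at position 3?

Work backwards from position 3, undoing one out-shuffle at a time:
3 ← 2 ← 9 ← 5
So the card now at position 3 started at position 5.

5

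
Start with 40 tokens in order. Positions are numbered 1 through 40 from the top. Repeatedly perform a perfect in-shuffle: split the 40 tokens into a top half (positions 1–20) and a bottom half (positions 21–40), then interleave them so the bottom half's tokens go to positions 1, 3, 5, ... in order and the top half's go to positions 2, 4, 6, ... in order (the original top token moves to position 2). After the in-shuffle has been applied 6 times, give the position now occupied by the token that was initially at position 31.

16

Track the token's position through each in-shuffle:
31 → 21 → 1 → 2 → 4 → 8 → 16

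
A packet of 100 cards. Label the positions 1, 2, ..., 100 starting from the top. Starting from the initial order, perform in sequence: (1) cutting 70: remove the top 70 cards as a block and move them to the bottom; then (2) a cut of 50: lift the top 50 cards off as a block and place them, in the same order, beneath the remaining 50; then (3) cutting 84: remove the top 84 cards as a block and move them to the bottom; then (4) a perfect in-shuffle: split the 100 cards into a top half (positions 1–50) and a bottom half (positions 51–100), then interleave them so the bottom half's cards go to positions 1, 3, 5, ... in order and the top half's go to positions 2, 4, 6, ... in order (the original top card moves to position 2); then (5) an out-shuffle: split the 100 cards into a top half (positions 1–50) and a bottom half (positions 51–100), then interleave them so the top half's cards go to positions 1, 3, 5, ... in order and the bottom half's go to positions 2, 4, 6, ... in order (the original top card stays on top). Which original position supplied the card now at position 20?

34

Undo the operations in reverse order, starting from position 20:
  undo op 5 (out-shuffle, from bottom half): 20 ← 60
  undo op 4 (in-shuffle, from top half): 60 ← 30
  undo op 3 (cut 84): 30 ← 14
  undo op 2 (cut 50): 14 ← 64
  undo op 1 (cut 70): 64 ← 34
So the card at position 20 came from original position 34.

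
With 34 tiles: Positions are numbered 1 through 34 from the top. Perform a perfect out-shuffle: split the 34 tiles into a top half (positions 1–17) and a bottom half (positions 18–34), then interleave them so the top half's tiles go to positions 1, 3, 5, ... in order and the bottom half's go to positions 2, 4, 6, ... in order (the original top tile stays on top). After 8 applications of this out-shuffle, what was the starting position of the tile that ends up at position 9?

Work backwards from position 9, undoing one out-shuffle at a time:
9 ← 5 ← 3 ← 2 ← 18 ← 26 ← 30 ← 32 ← 33
So the tile now at position 9 started at position 33.

33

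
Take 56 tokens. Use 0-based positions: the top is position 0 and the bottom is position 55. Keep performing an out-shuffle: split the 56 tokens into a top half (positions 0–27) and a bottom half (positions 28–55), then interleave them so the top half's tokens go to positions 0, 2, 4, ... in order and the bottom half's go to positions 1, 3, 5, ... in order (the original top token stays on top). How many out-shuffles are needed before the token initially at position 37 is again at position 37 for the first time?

20

Follow position 37 under repeated out-shuffles:
37 → 19 → 38 → 21 → 42 → 29 → 3 → 6 → 12 → 24 → 48 → 41 → 27 → 54 → 53 → 51 → 47 → 39 → 23 → 46 → 37
It first returns after 20 out-shuffles.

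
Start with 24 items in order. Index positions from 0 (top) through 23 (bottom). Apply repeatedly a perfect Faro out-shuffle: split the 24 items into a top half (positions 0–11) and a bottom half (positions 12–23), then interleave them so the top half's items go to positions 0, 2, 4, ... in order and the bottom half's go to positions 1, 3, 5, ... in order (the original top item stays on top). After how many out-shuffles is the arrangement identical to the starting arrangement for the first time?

11

The out-shuffle permutes the 24 positions with cycle lengths [1, 1, 11, 11].
Every item is home exactly when every cycle has completed a whole number of laps, i.e. after lcm(1, 11) = 11 out-shuffles.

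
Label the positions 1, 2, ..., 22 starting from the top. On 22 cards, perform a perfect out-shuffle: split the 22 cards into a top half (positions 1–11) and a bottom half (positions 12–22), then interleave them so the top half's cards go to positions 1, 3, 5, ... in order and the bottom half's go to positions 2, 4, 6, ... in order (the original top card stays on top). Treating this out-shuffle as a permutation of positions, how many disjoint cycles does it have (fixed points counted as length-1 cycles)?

7

Trace each unvisited position around until it returns:
(1) (2 3 5 9 17 12) (4 7 13) (6 11 21 20 18 14) (8 15) (10 19 16) (22)
7 cycles in total.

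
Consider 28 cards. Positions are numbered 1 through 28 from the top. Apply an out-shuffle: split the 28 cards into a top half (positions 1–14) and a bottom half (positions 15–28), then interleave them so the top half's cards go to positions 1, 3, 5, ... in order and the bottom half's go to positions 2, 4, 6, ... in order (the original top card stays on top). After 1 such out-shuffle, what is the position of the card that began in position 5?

Track the card's position through each out-shuffle:
5 → 9

9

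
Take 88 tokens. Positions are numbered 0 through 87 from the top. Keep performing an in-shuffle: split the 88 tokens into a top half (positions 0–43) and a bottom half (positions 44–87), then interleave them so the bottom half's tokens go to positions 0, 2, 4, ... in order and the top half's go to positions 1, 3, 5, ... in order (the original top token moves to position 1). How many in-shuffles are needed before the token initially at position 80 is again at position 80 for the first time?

Follow position 80 under repeated in-shuffles:
80 → 72 → 56 → 24 → 49 → 10 → 21 → 43 → 87 → 86 → 84 → 80
It first returns after 11 in-shuffles.

11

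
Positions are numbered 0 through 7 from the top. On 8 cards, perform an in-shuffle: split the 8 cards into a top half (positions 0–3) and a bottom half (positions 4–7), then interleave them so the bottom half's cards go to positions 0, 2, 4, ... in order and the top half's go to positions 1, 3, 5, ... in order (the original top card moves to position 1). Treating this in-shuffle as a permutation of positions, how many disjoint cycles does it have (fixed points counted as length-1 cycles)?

Trace each unvisited position around until it returns:
(0 1 3 7 6 4) (2 5)
2 cycles in total.

2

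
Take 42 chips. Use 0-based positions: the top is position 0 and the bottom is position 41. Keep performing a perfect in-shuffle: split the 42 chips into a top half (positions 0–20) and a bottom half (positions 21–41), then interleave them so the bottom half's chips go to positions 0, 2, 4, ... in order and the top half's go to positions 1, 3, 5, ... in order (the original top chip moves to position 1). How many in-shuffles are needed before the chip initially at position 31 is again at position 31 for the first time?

14

Follow position 31 under repeated in-shuffles:
31 → 20 → 41 → 40 → 38 → 34 → 26 → 10 → 21 → 0 → 1 → 3 → 7 → 15 → 31
It first returns after 14 in-shuffles.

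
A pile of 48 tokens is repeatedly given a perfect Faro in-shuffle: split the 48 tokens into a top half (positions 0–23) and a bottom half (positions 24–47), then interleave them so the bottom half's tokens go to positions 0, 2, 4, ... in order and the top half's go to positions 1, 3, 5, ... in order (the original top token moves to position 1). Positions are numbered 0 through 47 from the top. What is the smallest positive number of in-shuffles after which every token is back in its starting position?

21

The in-shuffle permutes the 48 positions with cycle lengths [3, 3, 21, 21].
Every token is home exactly when every cycle has completed a whole number of laps, i.e. after lcm(3, 21) = 21 in-shuffles.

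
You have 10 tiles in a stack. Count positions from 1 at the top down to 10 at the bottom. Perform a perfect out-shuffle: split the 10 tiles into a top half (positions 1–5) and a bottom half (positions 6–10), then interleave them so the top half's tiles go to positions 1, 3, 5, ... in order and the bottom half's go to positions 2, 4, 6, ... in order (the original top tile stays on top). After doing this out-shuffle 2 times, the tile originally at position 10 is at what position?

Position 10 is a fixed point of every out-shuffle, so the tile never moves.

10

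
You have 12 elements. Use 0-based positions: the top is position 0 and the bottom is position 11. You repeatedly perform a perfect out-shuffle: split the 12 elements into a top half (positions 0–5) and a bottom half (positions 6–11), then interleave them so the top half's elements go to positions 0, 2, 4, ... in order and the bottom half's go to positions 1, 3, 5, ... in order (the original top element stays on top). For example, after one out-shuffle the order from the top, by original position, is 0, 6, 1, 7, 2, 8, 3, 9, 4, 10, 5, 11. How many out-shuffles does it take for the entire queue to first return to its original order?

10

The out-shuffle permutes the 12 positions with cycle lengths [1, 1, 10].
Every element is home exactly when every cycle has completed a whole number of laps, i.e. after lcm(1, 10) = 10 out-shuffles.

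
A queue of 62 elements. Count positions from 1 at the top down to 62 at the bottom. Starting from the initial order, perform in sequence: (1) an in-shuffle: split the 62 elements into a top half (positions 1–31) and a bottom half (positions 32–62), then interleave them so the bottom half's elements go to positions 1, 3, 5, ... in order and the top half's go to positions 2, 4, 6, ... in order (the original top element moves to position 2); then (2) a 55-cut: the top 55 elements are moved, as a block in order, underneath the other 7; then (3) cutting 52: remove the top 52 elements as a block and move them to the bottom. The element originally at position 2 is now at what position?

Track the element from position 2 forward through each operation:
  after op 1 (in-shuffle): 2 → 4
  after op 2 (cut 55): 4 → 11
  after op 3 (cut 52): 11 → 21

21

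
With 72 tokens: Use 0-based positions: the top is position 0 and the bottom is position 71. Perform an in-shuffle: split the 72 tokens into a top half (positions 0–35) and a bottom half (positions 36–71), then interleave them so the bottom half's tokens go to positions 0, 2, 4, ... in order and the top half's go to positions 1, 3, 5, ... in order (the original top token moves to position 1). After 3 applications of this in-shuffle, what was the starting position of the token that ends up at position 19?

38

Work backwards from position 19, undoing one in-shuffle at a time:
19 ← 9 ← 4 ← 38
So the token now at position 19 started at position 38.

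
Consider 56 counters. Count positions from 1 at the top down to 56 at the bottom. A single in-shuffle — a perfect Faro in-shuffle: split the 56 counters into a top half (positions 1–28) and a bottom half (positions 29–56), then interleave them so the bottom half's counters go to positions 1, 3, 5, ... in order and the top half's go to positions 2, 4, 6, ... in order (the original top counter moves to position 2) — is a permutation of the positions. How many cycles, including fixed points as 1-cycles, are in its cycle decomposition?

Trace each unvisited position around until it returns:
(1 2 4 8 16 32 ... len 18) (3 6 12 24 48 39 ... len 18) (5 10 20 40 23 46 ... len 18) (19 38)
4 cycles in total.

4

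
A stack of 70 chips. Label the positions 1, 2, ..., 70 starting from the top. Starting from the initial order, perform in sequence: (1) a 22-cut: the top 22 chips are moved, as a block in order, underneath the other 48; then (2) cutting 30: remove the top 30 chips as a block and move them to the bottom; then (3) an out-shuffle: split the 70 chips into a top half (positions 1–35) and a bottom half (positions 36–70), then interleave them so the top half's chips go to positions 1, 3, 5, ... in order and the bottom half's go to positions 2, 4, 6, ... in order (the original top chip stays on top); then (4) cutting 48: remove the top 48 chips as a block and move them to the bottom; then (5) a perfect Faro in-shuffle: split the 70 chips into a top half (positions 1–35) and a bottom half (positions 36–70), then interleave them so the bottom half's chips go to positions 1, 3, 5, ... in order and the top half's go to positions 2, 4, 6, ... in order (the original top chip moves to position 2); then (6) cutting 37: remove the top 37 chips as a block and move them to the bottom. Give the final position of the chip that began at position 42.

37

Track the chip from position 42 forward through each operation:
  after op 1 (cut 22): 42 → 20
  after op 2 (cut 30): 20 → 60
  after op 3 (out-shuffle): 60 → 50
  after op 4 (cut 48): 50 → 2
  after op 5 (in-shuffle): 2 → 4
  after op 6 (cut 37): 4 → 37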